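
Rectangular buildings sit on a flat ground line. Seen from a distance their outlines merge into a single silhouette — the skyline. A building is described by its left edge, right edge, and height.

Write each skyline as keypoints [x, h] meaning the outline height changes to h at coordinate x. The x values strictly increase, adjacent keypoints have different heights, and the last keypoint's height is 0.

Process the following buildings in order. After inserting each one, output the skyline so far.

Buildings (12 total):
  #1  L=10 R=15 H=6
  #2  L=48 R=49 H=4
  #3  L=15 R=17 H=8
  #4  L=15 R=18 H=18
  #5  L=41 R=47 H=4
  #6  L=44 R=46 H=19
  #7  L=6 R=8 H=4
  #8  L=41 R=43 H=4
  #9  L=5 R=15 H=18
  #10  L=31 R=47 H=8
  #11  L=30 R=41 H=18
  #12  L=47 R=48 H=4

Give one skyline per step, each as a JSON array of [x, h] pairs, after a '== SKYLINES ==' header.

== SKYLINES ==
[[10,6],[15,0]]
[[10,6],[15,0],[48,4],[49,0]]
[[10,6],[15,8],[17,0],[48,4],[49,0]]
[[10,6],[15,18],[18,0],[48,4],[49,0]]
[[10,6],[15,18],[18,0],[41,4],[47,0],[48,4],[49,0]]
[[10,6],[15,18],[18,0],[41,4],[44,19],[46,4],[47,0],[48,4],[49,0]]
[[6,4],[8,0],[10,6],[15,18],[18,0],[41,4],[44,19],[46,4],[47,0],[48,4],[49,0]]
[[6,4],[8,0],[10,6],[15,18],[18,0],[41,4],[44,19],[46,4],[47,0],[48,4],[49,0]]
[[5,18],[18,0],[41,4],[44,19],[46,4],[47,0],[48,4],[49,0]]
[[5,18],[18,0],[31,8],[44,19],[46,8],[47,0],[48,4],[49,0]]
[[5,18],[18,0],[30,18],[41,8],[44,19],[46,8],[47,0],[48,4],[49,0]]
[[5,18],[18,0],[30,18],[41,8],[44,19],[46,8],[47,4],[49,0]]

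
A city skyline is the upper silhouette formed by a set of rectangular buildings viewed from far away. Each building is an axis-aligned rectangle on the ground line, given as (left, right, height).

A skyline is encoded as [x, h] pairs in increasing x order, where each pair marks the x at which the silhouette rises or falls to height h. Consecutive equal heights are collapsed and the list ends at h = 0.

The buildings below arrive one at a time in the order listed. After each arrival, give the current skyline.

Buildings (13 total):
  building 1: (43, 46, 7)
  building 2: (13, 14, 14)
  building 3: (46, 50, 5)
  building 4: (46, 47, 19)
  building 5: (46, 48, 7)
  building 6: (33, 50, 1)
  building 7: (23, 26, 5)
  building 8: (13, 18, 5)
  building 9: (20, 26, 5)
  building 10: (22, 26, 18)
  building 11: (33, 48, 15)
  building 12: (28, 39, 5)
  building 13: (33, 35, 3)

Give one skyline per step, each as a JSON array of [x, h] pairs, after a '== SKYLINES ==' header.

== SKYLINES ==
[[43,7],[46,0]]
[[13,14],[14,0],[43,7],[46,0]]
[[13,14],[14,0],[43,7],[46,5],[50,0]]
[[13,14],[14,0],[43,7],[46,19],[47,5],[50,0]]
[[13,14],[14,0],[43,7],[46,19],[47,7],[48,5],[50,0]]
[[13,14],[14,0],[33,1],[43,7],[46,19],[47,7],[48,5],[50,0]]
[[13,14],[14,0],[23,5],[26,0],[33,1],[43,7],[46,19],[47,7],[48,5],[50,0]]
[[13,14],[14,5],[18,0],[23,5],[26,0],[33,1],[43,7],[46,19],[47,7],[48,5],[50,0]]
[[13,14],[14,5],[18,0],[20,5],[26,0],[33,1],[43,7],[46,19],[47,7],[48,5],[50,0]]
[[13,14],[14,5],[18,0],[20,5],[22,18],[26,0],[33,1],[43,7],[46,19],[47,7],[48,5],[50,0]]
[[13,14],[14,5],[18,0],[20,5],[22,18],[26,0],[33,15],[46,19],[47,15],[48,5],[50,0]]
[[13,14],[14,5],[18,0],[20,5],[22,18],[26,0],[28,5],[33,15],[46,19],[47,15],[48,5],[50,0]]
[[13,14],[14,5],[18,0],[20,5],[22,18],[26,0],[28,5],[33,15],[46,19],[47,15],[48,5],[50,0]]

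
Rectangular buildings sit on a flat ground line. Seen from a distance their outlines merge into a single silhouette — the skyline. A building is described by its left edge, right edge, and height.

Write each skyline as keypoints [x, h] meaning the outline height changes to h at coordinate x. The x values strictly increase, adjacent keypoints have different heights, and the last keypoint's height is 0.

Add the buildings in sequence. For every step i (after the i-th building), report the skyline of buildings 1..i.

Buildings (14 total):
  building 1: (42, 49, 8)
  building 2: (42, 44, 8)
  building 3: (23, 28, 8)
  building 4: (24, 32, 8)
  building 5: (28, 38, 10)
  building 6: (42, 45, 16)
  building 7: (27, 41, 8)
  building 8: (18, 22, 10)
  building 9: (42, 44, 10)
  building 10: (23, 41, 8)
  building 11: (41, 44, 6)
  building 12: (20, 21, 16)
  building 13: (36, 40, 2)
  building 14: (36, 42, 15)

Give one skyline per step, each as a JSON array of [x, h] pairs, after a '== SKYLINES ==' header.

== SKYLINES ==
[[42,8],[49,0]]
[[42,8],[49,0]]
[[23,8],[28,0],[42,8],[49,0]]
[[23,8],[32,0],[42,8],[49,0]]
[[23,8],[28,10],[38,0],[42,8],[49,0]]
[[23,8],[28,10],[38,0],[42,16],[45,8],[49,0]]
[[23,8],[28,10],[38,8],[41,0],[42,16],[45,8],[49,0]]
[[18,10],[22,0],[23,8],[28,10],[38,8],[41,0],[42,16],[45,8],[49,0]]
[[18,10],[22,0],[23,8],[28,10],[38,8],[41,0],[42,16],[45,8],[49,0]]
[[18,10],[22,0],[23,8],[28,10],[38,8],[41,0],[42,16],[45,8],[49,0]]
[[18,10],[22,0],[23,8],[28,10],[38,8],[41,6],[42,16],[45,8],[49,0]]
[[18,10],[20,16],[21,10],[22,0],[23,8],[28,10],[38,8],[41,6],[42,16],[45,8],[49,0]]
[[18,10],[20,16],[21,10],[22,0],[23,8],[28,10],[38,8],[41,6],[42,16],[45,8],[49,0]]
[[18,10],[20,16],[21,10],[22,0],[23,8],[28,10],[36,15],[42,16],[45,8],[49,0]]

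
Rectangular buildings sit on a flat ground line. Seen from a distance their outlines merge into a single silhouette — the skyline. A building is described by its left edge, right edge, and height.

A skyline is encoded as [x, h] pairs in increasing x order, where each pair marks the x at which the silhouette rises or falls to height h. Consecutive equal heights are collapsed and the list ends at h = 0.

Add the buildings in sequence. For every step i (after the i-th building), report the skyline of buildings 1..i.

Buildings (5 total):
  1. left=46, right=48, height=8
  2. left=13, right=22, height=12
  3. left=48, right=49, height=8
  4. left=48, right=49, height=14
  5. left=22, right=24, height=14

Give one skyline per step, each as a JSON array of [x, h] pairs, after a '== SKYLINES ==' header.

== SKYLINES ==
[[46,8],[48,0]]
[[13,12],[22,0],[46,8],[48,0]]
[[13,12],[22,0],[46,8],[49,0]]
[[13,12],[22,0],[46,8],[48,14],[49,0]]
[[13,12],[22,14],[24,0],[46,8],[48,14],[49,0]]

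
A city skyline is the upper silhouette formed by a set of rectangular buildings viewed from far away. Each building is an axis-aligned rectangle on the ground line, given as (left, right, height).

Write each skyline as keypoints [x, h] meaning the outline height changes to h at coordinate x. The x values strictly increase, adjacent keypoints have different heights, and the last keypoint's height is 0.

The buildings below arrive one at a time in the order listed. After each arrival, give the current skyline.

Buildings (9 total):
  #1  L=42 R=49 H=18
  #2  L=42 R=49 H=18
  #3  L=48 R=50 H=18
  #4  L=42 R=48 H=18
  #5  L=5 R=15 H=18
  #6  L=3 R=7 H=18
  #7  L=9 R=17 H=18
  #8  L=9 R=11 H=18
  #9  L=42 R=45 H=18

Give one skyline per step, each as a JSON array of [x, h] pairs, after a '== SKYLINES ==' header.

== SKYLINES ==
[[42,18],[49,0]]
[[42,18],[49,0]]
[[42,18],[50,0]]
[[42,18],[50,0]]
[[5,18],[15,0],[42,18],[50,0]]
[[3,18],[15,0],[42,18],[50,0]]
[[3,18],[17,0],[42,18],[50,0]]
[[3,18],[17,0],[42,18],[50,0]]
[[3,18],[17,0],[42,18],[50,0]]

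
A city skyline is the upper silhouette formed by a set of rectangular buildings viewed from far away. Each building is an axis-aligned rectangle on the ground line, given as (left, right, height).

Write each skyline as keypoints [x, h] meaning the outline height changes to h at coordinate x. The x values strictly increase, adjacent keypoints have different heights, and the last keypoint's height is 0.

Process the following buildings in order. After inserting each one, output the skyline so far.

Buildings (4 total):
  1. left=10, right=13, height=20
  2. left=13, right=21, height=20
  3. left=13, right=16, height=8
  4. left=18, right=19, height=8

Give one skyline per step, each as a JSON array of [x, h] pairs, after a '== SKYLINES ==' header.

== SKYLINES ==
[[10,20],[13,0]]
[[10,20],[21,0]]
[[10,20],[21,0]]
[[10,20],[21,0]]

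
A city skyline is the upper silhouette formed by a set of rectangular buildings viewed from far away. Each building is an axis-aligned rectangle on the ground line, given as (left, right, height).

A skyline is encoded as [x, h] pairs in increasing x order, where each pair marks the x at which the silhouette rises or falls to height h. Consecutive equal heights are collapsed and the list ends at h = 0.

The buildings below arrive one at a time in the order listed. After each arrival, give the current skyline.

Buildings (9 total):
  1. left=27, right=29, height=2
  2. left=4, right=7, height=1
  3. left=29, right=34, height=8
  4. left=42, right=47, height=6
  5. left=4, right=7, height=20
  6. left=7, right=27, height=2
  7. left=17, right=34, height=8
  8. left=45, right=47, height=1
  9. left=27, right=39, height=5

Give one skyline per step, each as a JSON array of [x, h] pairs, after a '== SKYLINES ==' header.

== SKYLINES ==
[[27,2],[29,0]]
[[4,1],[7,0],[27,2],[29,0]]
[[4,1],[7,0],[27,2],[29,8],[34,0]]
[[4,1],[7,0],[27,2],[29,8],[34,0],[42,6],[47,0]]
[[4,20],[7,0],[27,2],[29,8],[34,0],[42,6],[47,0]]
[[4,20],[7,2],[29,8],[34,0],[42,6],[47,0]]
[[4,20],[7,2],[17,8],[34,0],[42,6],[47,0]]
[[4,20],[7,2],[17,8],[34,0],[42,6],[47,0]]
[[4,20],[7,2],[17,8],[34,5],[39,0],[42,6],[47,0]]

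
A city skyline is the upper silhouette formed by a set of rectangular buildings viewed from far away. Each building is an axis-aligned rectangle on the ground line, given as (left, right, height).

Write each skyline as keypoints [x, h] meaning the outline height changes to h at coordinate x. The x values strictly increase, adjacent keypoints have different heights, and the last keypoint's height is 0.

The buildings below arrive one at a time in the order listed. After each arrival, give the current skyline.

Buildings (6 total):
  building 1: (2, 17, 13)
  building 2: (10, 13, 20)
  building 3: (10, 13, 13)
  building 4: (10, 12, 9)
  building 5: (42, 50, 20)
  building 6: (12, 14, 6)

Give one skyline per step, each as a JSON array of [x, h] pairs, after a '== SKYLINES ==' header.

== SKYLINES ==
[[2,13],[17,0]]
[[2,13],[10,20],[13,13],[17,0]]
[[2,13],[10,20],[13,13],[17,0]]
[[2,13],[10,20],[13,13],[17,0]]
[[2,13],[10,20],[13,13],[17,0],[42,20],[50,0]]
[[2,13],[10,20],[13,13],[17,0],[42,20],[50,0]]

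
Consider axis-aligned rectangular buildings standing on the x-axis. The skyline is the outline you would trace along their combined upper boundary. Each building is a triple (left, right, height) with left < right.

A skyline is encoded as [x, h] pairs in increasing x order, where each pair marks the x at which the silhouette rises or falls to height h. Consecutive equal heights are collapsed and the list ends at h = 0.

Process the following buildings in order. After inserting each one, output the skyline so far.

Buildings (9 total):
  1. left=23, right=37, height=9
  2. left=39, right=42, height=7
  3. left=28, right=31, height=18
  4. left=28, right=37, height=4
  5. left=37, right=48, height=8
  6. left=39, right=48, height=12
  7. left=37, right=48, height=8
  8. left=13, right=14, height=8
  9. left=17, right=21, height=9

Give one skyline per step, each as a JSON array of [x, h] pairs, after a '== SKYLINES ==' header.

== SKYLINES ==
[[23,9],[37,0]]
[[23,9],[37,0],[39,7],[42,0]]
[[23,9],[28,18],[31,9],[37,0],[39,7],[42,0]]
[[23,9],[28,18],[31,9],[37,0],[39,7],[42,0]]
[[23,9],[28,18],[31,9],[37,8],[48,0]]
[[23,9],[28,18],[31,9],[37,8],[39,12],[48,0]]
[[23,9],[28,18],[31,9],[37,8],[39,12],[48,0]]
[[13,8],[14,0],[23,9],[28,18],[31,9],[37,8],[39,12],[48,0]]
[[13,8],[14,0],[17,9],[21,0],[23,9],[28,18],[31,9],[37,8],[39,12],[48,0]]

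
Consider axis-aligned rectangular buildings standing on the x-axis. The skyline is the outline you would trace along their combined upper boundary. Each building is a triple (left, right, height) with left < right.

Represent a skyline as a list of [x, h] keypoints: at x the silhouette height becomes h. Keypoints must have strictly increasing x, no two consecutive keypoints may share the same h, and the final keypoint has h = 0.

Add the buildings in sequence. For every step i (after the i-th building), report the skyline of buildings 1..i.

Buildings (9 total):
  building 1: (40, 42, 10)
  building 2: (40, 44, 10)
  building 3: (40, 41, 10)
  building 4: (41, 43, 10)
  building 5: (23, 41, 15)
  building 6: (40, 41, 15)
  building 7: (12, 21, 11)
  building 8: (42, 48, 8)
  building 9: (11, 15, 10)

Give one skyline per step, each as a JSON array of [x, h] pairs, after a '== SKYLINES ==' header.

== SKYLINES ==
[[40,10],[42,0]]
[[40,10],[44,0]]
[[40,10],[44,0]]
[[40,10],[44,0]]
[[23,15],[41,10],[44,0]]
[[23,15],[41,10],[44,0]]
[[12,11],[21,0],[23,15],[41,10],[44,0]]
[[12,11],[21,0],[23,15],[41,10],[44,8],[48,0]]
[[11,10],[12,11],[21,0],[23,15],[41,10],[44,8],[48,0]]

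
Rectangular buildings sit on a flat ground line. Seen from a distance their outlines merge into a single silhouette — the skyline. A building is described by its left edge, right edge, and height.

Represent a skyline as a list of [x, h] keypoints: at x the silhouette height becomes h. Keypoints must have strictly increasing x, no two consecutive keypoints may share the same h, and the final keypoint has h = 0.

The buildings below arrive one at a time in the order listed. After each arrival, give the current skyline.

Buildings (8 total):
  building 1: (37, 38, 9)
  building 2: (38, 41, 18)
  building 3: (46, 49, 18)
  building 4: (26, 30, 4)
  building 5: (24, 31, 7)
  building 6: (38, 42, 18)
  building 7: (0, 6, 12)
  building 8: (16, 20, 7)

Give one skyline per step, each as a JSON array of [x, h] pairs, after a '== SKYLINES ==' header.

== SKYLINES ==
[[37,9],[38,0]]
[[37,9],[38,18],[41,0]]
[[37,9],[38,18],[41,0],[46,18],[49,0]]
[[26,4],[30,0],[37,9],[38,18],[41,0],[46,18],[49,0]]
[[24,7],[31,0],[37,9],[38,18],[41,0],[46,18],[49,0]]
[[24,7],[31,0],[37,9],[38,18],[42,0],[46,18],[49,0]]
[[0,12],[6,0],[24,7],[31,0],[37,9],[38,18],[42,0],[46,18],[49,0]]
[[0,12],[6,0],[16,7],[20,0],[24,7],[31,0],[37,9],[38,18],[42,0],[46,18],[49,0]]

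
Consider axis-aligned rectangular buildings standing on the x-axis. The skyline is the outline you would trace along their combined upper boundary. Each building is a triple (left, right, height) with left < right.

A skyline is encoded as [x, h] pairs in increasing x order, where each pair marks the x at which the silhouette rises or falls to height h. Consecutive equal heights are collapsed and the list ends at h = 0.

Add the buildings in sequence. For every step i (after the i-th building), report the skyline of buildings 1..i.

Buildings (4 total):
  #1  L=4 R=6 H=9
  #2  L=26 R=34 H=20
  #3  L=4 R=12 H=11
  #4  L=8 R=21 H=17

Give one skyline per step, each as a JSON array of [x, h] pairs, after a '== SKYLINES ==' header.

== SKYLINES ==
[[4,9],[6,0]]
[[4,9],[6,0],[26,20],[34,0]]
[[4,11],[12,0],[26,20],[34,0]]
[[4,11],[8,17],[21,0],[26,20],[34,0]]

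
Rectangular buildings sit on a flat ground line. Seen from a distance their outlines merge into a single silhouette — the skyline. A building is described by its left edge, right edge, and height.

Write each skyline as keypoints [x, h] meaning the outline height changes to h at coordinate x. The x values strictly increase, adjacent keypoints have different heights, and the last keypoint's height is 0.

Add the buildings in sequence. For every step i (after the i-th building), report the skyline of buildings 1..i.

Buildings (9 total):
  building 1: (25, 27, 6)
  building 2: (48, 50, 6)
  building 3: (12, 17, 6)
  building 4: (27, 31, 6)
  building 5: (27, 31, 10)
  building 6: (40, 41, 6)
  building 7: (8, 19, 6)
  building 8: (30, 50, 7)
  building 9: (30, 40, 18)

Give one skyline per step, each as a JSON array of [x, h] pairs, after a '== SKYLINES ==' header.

== SKYLINES ==
[[25,6],[27,0]]
[[25,6],[27,0],[48,6],[50,0]]
[[12,6],[17,0],[25,6],[27,0],[48,6],[50,0]]
[[12,6],[17,0],[25,6],[31,0],[48,6],[50,0]]
[[12,6],[17,0],[25,6],[27,10],[31,0],[48,6],[50,0]]
[[12,6],[17,0],[25,6],[27,10],[31,0],[40,6],[41,0],[48,6],[50,0]]
[[8,6],[19,0],[25,6],[27,10],[31,0],[40,6],[41,0],[48,6],[50,0]]
[[8,6],[19,0],[25,6],[27,10],[31,7],[50,0]]
[[8,6],[19,0],[25,6],[27,10],[30,18],[40,7],[50,0]]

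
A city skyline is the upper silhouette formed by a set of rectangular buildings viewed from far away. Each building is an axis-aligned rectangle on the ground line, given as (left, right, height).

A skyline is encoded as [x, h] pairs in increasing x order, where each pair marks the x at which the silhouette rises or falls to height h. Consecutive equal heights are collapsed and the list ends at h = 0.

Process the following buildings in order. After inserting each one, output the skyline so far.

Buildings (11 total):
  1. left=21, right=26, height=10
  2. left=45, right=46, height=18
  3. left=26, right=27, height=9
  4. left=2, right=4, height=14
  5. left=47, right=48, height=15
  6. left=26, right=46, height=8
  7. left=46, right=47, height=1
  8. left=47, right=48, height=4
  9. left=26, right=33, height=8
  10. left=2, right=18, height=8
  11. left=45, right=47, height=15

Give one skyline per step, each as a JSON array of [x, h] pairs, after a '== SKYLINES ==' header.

== SKYLINES ==
[[21,10],[26,0]]
[[21,10],[26,0],[45,18],[46,0]]
[[21,10],[26,9],[27,0],[45,18],[46,0]]
[[2,14],[4,0],[21,10],[26,9],[27,0],[45,18],[46,0]]
[[2,14],[4,0],[21,10],[26,9],[27,0],[45,18],[46,0],[47,15],[48,0]]
[[2,14],[4,0],[21,10],[26,9],[27,8],[45,18],[46,0],[47,15],[48,0]]
[[2,14],[4,0],[21,10],[26,9],[27,8],[45,18],[46,1],[47,15],[48,0]]
[[2,14],[4,0],[21,10],[26,9],[27,8],[45,18],[46,1],[47,15],[48,0]]
[[2,14],[4,0],[21,10],[26,9],[27,8],[45,18],[46,1],[47,15],[48,0]]
[[2,14],[4,8],[18,0],[21,10],[26,9],[27,8],[45,18],[46,1],[47,15],[48,0]]
[[2,14],[4,8],[18,0],[21,10],[26,9],[27,8],[45,18],[46,15],[48,0]]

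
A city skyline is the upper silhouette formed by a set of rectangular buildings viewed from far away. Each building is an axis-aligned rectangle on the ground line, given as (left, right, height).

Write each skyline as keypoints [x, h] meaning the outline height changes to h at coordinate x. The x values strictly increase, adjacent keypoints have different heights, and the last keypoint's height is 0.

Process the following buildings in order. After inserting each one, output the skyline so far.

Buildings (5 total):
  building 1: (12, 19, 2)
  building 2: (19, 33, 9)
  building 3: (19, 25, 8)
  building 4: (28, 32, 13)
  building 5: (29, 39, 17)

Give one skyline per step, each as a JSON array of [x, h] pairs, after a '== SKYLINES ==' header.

== SKYLINES ==
[[12,2],[19,0]]
[[12,2],[19,9],[33,0]]
[[12,2],[19,9],[33,0]]
[[12,2],[19,9],[28,13],[32,9],[33,0]]
[[12,2],[19,9],[28,13],[29,17],[39,0]]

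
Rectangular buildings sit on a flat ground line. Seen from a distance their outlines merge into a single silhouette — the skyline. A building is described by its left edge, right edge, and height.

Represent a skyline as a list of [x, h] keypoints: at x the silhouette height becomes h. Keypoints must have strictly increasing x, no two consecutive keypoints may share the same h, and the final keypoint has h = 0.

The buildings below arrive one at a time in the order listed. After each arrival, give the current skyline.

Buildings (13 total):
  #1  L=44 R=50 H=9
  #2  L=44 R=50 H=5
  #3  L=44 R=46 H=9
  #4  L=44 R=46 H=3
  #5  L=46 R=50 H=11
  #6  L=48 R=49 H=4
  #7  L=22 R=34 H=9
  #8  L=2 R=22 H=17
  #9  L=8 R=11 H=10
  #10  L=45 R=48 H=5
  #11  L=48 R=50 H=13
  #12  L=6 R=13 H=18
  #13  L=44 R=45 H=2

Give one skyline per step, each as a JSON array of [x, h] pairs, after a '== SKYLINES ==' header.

== SKYLINES ==
[[44,9],[50,0]]
[[44,9],[50,0]]
[[44,9],[50,0]]
[[44,9],[50,0]]
[[44,9],[46,11],[50,0]]
[[44,9],[46,11],[50,0]]
[[22,9],[34,0],[44,9],[46,11],[50,0]]
[[2,17],[22,9],[34,0],[44,9],[46,11],[50,0]]
[[2,17],[22,9],[34,0],[44,9],[46,11],[50,0]]
[[2,17],[22,9],[34,0],[44,9],[46,11],[50,0]]
[[2,17],[22,9],[34,0],[44,9],[46,11],[48,13],[50,0]]
[[2,17],[6,18],[13,17],[22,9],[34,0],[44,9],[46,11],[48,13],[50,0]]
[[2,17],[6,18],[13,17],[22,9],[34,0],[44,9],[46,11],[48,13],[50,0]]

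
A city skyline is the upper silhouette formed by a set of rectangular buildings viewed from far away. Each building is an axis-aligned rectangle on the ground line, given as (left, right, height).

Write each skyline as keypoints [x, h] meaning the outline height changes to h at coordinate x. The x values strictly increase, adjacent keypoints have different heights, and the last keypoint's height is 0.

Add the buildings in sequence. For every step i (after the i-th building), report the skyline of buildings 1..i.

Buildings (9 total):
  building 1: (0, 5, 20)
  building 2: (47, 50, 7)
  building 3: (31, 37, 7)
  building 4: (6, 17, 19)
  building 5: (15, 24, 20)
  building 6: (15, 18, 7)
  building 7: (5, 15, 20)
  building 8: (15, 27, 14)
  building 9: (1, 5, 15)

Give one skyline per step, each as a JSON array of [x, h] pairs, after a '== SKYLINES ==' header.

== SKYLINES ==
[[0,20],[5,0]]
[[0,20],[5,0],[47,7],[50,0]]
[[0,20],[5,0],[31,7],[37,0],[47,7],[50,0]]
[[0,20],[5,0],[6,19],[17,0],[31,7],[37,0],[47,7],[50,0]]
[[0,20],[5,0],[6,19],[15,20],[24,0],[31,7],[37,0],[47,7],[50,0]]
[[0,20],[5,0],[6,19],[15,20],[24,0],[31,7],[37,0],[47,7],[50,0]]
[[0,20],[24,0],[31,7],[37,0],[47,7],[50,0]]
[[0,20],[24,14],[27,0],[31,7],[37,0],[47,7],[50,0]]
[[0,20],[24,14],[27,0],[31,7],[37,0],[47,7],[50,0]]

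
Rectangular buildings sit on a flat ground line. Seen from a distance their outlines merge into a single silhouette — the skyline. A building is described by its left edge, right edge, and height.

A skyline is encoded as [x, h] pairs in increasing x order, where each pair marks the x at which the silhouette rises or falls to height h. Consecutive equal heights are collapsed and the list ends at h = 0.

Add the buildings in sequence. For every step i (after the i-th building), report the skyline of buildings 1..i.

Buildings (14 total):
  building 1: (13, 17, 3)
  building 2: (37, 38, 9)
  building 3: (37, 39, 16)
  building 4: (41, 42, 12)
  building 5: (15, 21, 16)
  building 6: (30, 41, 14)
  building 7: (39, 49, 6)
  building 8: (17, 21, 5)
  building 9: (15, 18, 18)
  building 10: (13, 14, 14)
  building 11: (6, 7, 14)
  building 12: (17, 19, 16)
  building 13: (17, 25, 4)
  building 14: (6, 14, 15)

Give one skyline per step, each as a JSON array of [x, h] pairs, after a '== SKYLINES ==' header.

== SKYLINES ==
[[13,3],[17,0]]
[[13,3],[17,0],[37,9],[38,0]]
[[13,3],[17,0],[37,16],[39,0]]
[[13,3],[17,0],[37,16],[39,0],[41,12],[42,0]]
[[13,3],[15,16],[21,0],[37,16],[39,0],[41,12],[42,0]]
[[13,3],[15,16],[21,0],[30,14],[37,16],[39,14],[41,12],[42,0]]
[[13,3],[15,16],[21,0],[30,14],[37,16],[39,14],[41,12],[42,6],[49,0]]
[[13,3],[15,16],[21,0],[30,14],[37,16],[39,14],[41,12],[42,6],[49,0]]
[[13,3],[15,18],[18,16],[21,0],[30,14],[37,16],[39,14],[41,12],[42,6],[49,0]]
[[13,14],[14,3],[15,18],[18,16],[21,0],[30,14],[37,16],[39,14],[41,12],[42,6],[49,0]]
[[6,14],[7,0],[13,14],[14,3],[15,18],[18,16],[21,0],[30,14],[37,16],[39,14],[41,12],[42,6],[49,0]]
[[6,14],[7,0],[13,14],[14,3],[15,18],[18,16],[21,0],[30,14],[37,16],[39,14],[41,12],[42,6],[49,0]]
[[6,14],[7,0],[13,14],[14,3],[15,18],[18,16],[21,4],[25,0],[30,14],[37,16],[39,14],[41,12],[42,6],[49,0]]
[[6,15],[14,3],[15,18],[18,16],[21,4],[25,0],[30,14],[37,16],[39,14],[41,12],[42,6],[49,0]]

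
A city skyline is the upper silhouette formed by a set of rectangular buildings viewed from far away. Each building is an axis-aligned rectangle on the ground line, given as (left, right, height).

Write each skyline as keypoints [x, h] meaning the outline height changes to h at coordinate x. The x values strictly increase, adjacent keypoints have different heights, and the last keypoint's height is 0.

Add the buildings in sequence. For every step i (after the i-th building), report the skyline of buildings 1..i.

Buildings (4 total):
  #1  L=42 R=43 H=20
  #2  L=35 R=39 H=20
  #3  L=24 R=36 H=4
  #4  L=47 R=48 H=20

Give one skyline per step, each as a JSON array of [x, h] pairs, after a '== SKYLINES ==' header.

== SKYLINES ==
[[42,20],[43,0]]
[[35,20],[39,0],[42,20],[43,0]]
[[24,4],[35,20],[39,0],[42,20],[43,0]]
[[24,4],[35,20],[39,0],[42,20],[43,0],[47,20],[48,0]]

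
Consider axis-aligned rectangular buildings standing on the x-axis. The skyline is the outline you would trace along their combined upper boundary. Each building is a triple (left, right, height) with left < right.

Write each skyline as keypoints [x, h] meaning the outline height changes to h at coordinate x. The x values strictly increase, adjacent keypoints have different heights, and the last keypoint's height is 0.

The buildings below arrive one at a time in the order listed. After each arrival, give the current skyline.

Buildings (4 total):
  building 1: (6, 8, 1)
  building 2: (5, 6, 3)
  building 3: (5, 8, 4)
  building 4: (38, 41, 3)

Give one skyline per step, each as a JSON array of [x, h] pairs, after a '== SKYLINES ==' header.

== SKYLINES ==
[[6,1],[8,0]]
[[5,3],[6,1],[8,0]]
[[5,4],[8,0]]
[[5,4],[8,0],[38,3],[41,0]]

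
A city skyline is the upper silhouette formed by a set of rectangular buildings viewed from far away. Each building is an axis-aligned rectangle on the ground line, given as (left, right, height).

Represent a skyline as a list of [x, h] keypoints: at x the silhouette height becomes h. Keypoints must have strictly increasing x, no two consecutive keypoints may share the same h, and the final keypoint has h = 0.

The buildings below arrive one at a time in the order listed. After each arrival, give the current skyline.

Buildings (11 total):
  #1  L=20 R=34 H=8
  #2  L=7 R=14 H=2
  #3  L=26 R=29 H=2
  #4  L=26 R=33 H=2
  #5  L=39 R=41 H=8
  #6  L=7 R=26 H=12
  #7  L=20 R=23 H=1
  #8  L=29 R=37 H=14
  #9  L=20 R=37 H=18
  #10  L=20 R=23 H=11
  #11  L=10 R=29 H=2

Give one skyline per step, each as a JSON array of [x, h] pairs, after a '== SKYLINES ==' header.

== SKYLINES ==
[[20,8],[34,0]]
[[7,2],[14,0],[20,8],[34,0]]
[[7,2],[14,0],[20,8],[34,0]]
[[7,2],[14,0],[20,8],[34,0]]
[[7,2],[14,0],[20,8],[34,0],[39,8],[41,0]]
[[7,12],[26,8],[34,0],[39,8],[41,0]]
[[7,12],[26,8],[34,0],[39,8],[41,0]]
[[7,12],[26,8],[29,14],[37,0],[39,8],[41,0]]
[[7,12],[20,18],[37,0],[39,8],[41,0]]
[[7,12],[20,18],[37,0],[39,8],[41,0]]
[[7,12],[20,18],[37,0],[39,8],[41,0]]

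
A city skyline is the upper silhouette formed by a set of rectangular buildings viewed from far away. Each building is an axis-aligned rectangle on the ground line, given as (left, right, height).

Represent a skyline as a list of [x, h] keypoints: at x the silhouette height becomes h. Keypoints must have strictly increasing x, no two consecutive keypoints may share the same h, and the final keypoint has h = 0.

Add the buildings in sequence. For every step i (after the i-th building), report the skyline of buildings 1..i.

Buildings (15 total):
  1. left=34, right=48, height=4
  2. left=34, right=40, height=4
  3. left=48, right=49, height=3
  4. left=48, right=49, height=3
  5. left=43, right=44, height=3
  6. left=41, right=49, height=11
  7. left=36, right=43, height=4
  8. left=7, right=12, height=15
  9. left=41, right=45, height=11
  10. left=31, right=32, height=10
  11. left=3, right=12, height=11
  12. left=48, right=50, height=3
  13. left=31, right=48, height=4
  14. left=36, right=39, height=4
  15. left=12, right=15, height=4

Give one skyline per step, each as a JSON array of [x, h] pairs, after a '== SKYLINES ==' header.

== SKYLINES ==
[[34,4],[48,0]]
[[34,4],[48,0]]
[[34,4],[48,3],[49,0]]
[[34,4],[48,3],[49,0]]
[[34,4],[48,3],[49,0]]
[[34,4],[41,11],[49,0]]
[[34,4],[41,11],[49,0]]
[[7,15],[12,0],[34,4],[41,11],[49,0]]
[[7,15],[12,0],[34,4],[41,11],[49,0]]
[[7,15],[12,0],[31,10],[32,0],[34,4],[41,11],[49,0]]
[[3,11],[7,15],[12,0],[31,10],[32,0],[34,4],[41,11],[49,0]]
[[3,11],[7,15],[12,0],[31,10],[32,0],[34,4],[41,11],[49,3],[50,0]]
[[3,11],[7,15],[12,0],[31,10],[32,4],[41,11],[49,3],[50,0]]
[[3,11],[7,15],[12,0],[31,10],[32,4],[41,11],[49,3],[50,0]]
[[3,11],[7,15],[12,4],[15,0],[31,10],[32,4],[41,11],[49,3],[50,0]]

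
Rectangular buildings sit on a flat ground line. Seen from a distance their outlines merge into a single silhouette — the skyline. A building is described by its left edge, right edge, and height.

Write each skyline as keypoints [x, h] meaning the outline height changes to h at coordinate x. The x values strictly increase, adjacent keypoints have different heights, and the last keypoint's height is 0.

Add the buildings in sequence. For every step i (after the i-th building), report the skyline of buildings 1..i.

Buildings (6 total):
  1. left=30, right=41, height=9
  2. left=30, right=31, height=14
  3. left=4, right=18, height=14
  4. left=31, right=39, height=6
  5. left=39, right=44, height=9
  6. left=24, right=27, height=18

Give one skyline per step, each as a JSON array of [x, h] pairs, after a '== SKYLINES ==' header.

== SKYLINES ==
[[30,9],[41,0]]
[[30,14],[31,9],[41,0]]
[[4,14],[18,0],[30,14],[31,9],[41,0]]
[[4,14],[18,0],[30,14],[31,9],[41,0]]
[[4,14],[18,0],[30,14],[31,9],[44,0]]
[[4,14],[18,0],[24,18],[27,0],[30,14],[31,9],[44,0]]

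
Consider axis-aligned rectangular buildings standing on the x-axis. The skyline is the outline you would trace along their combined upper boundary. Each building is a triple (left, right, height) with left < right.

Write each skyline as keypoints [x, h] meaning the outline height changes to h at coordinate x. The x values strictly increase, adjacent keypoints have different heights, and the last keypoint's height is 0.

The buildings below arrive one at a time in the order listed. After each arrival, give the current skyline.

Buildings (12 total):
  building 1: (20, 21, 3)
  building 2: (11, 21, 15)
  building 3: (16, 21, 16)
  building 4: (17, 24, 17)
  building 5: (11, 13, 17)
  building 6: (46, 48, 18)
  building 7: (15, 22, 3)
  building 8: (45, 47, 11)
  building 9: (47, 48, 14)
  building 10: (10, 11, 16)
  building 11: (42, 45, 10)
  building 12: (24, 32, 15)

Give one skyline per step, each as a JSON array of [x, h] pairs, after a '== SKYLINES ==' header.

== SKYLINES ==
[[20,3],[21,0]]
[[11,15],[21,0]]
[[11,15],[16,16],[21,0]]
[[11,15],[16,16],[17,17],[24,0]]
[[11,17],[13,15],[16,16],[17,17],[24,0]]
[[11,17],[13,15],[16,16],[17,17],[24,0],[46,18],[48,0]]
[[11,17],[13,15],[16,16],[17,17],[24,0],[46,18],[48,0]]
[[11,17],[13,15],[16,16],[17,17],[24,0],[45,11],[46,18],[48,0]]
[[11,17],[13,15],[16,16],[17,17],[24,0],[45,11],[46,18],[48,0]]
[[10,16],[11,17],[13,15],[16,16],[17,17],[24,0],[45,11],[46,18],[48,0]]
[[10,16],[11,17],[13,15],[16,16],[17,17],[24,0],[42,10],[45,11],[46,18],[48,0]]
[[10,16],[11,17],[13,15],[16,16],[17,17],[24,15],[32,0],[42,10],[45,11],[46,18],[48,0]]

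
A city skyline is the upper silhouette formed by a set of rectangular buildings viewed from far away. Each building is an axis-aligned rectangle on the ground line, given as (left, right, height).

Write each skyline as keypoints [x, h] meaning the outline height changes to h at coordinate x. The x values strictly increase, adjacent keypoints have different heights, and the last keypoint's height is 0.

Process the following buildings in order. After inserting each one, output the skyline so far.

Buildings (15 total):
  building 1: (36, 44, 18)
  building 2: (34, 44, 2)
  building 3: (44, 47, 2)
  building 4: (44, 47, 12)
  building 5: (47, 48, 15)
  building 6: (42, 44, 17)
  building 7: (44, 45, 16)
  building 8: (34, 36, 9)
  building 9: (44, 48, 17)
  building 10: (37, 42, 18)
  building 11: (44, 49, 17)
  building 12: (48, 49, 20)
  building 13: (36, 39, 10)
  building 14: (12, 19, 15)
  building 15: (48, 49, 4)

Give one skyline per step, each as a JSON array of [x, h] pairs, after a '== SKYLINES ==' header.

== SKYLINES ==
[[36,18],[44,0]]
[[34,2],[36,18],[44,0]]
[[34,2],[36,18],[44,2],[47,0]]
[[34,2],[36,18],[44,12],[47,0]]
[[34,2],[36,18],[44,12],[47,15],[48,0]]
[[34,2],[36,18],[44,12],[47,15],[48,0]]
[[34,2],[36,18],[44,16],[45,12],[47,15],[48,0]]
[[34,9],[36,18],[44,16],[45,12],[47,15],[48,0]]
[[34,9],[36,18],[44,17],[48,0]]
[[34,9],[36,18],[44,17],[48,0]]
[[34,9],[36,18],[44,17],[49,0]]
[[34,9],[36,18],[44,17],[48,20],[49,0]]
[[34,9],[36,18],[44,17],[48,20],[49,0]]
[[12,15],[19,0],[34,9],[36,18],[44,17],[48,20],[49,0]]
[[12,15],[19,0],[34,9],[36,18],[44,17],[48,20],[49,0]]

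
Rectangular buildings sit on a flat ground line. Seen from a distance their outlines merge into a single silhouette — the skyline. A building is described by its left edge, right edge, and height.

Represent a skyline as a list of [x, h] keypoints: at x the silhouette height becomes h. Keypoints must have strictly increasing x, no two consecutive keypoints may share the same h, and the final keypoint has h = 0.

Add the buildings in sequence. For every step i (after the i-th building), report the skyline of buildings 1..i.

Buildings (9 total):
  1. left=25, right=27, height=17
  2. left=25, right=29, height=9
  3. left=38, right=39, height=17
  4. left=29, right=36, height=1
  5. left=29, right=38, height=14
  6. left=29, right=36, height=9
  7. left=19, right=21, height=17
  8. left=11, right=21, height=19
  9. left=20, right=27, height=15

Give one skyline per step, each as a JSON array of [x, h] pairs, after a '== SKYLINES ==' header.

== SKYLINES ==
[[25,17],[27,0]]
[[25,17],[27,9],[29,0]]
[[25,17],[27,9],[29,0],[38,17],[39,0]]
[[25,17],[27,9],[29,1],[36,0],[38,17],[39,0]]
[[25,17],[27,9],[29,14],[38,17],[39,0]]
[[25,17],[27,9],[29,14],[38,17],[39,0]]
[[19,17],[21,0],[25,17],[27,9],[29,14],[38,17],[39,0]]
[[11,19],[21,0],[25,17],[27,9],[29,14],[38,17],[39,0]]
[[11,19],[21,15],[25,17],[27,9],[29,14],[38,17],[39,0]]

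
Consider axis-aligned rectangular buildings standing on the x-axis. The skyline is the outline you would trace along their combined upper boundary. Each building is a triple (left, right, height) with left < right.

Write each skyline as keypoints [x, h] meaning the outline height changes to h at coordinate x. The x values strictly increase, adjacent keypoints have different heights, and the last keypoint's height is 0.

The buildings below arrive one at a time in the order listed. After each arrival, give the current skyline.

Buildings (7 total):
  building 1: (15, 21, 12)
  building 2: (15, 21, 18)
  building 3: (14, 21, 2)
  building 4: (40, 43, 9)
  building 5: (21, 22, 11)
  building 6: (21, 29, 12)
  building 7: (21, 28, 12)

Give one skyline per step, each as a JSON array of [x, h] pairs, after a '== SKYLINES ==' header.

== SKYLINES ==
[[15,12],[21,0]]
[[15,18],[21,0]]
[[14,2],[15,18],[21,0]]
[[14,2],[15,18],[21,0],[40,9],[43,0]]
[[14,2],[15,18],[21,11],[22,0],[40,9],[43,0]]
[[14,2],[15,18],[21,12],[29,0],[40,9],[43,0]]
[[14,2],[15,18],[21,12],[29,0],[40,9],[43,0]]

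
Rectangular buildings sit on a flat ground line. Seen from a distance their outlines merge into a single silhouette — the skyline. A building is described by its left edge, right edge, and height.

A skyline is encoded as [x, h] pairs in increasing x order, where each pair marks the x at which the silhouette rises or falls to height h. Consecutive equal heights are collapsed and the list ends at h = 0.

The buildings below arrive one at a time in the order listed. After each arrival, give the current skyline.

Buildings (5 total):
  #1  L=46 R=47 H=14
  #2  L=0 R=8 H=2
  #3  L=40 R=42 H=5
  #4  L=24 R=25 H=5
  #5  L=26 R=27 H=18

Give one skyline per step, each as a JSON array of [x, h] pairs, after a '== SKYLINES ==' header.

== SKYLINES ==
[[46,14],[47,0]]
[[0,2],[8,0],[46,14],[47,0]]
[[0,2],[8,0],[40,5],[42,0],[46,14],[47,0]]
[[0,2],[8,0],[24,5],[25,0],[40,5],[42,0],[46,14],[47,0]]
[[0,2],[8,0],[24,5],[25,0],[26,18],[27,0],[40,5],[42,0],[46,14],[47,0]]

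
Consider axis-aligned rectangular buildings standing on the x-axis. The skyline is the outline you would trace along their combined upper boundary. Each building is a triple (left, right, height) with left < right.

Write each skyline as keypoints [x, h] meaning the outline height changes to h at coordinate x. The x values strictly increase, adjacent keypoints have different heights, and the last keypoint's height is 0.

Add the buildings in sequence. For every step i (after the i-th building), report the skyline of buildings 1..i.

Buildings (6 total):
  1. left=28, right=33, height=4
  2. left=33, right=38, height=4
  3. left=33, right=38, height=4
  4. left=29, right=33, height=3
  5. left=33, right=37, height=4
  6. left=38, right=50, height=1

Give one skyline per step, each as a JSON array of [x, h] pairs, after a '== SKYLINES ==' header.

== SKYLINES ==
[[28,4],[33,0]]
[[28,4],[38,0]]
[[28,4],[38,0]]
[[28,4],[38,0]]
[[28,4],[38,0]]
[[28,4],[38,1],[50,0]]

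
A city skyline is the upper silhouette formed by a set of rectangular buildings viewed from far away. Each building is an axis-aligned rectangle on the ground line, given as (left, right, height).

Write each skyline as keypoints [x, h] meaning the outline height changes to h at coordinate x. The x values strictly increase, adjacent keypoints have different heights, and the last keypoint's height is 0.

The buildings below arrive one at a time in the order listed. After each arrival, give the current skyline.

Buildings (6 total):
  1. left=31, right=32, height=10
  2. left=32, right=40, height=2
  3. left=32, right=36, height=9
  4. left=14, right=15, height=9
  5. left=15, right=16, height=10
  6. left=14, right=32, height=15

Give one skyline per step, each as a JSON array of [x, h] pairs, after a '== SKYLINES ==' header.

== SKYLINES ==
[[31,10],[32,0]]
[[31,10],[32,2],[40,0]]
[[31,10],[32,9],[36,2],[40,0]]
[[14,9],[15,0],[31,10],[32,9],[36,2],[40,0]]
[[14,9],[15,10],[16,0],[31,10],[32,9],[36,2],[40,0]]
[[14,15],[32,9],[36,2],[40,0]]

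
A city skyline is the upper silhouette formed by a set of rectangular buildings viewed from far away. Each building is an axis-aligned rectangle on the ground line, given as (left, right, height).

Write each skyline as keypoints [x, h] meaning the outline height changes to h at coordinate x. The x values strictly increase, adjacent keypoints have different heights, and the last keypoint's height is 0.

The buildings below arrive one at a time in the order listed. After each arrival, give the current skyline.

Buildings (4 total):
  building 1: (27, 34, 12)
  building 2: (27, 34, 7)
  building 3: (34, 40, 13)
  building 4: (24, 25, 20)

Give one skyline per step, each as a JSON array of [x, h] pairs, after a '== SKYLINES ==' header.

== SKYLINES ==
[[27,12],[34,0]]
[[27,12],[34,0]]
[[27,12],[34,13],[40,0]]
[[24,20],[25,0],[27,12],[34,13],[40,0]]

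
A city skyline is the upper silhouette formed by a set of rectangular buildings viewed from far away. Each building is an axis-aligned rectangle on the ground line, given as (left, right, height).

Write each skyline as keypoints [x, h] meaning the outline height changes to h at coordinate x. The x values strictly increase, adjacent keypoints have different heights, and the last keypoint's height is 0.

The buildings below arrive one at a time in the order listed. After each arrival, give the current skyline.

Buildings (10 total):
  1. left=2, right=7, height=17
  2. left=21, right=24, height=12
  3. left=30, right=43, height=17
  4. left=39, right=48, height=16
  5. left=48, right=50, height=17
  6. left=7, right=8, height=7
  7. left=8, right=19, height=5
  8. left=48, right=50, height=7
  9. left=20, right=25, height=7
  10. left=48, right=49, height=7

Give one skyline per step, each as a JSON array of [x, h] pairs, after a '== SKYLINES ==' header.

== SKYLINES ==
[[2,17],[7,0]]
[[2,17],[7,0],[21,12],[24,0]]
[[2,17],[7,0],[21,12],[24,0],[30,17],[43,0]]
[[2,17],[7,0],[21,12],[24,0],[30,17],[43,16],[48,0]]
[[2,17],[7,0],[21,12],[24,0],[30,17],[43,16],[48,17],[50,0]]
[[2,17],[7,7],[8,0],[21,12],[24,0],[30,17],[43,16],[48,17],[50,0]]
[[2,17],[7,7],[8,5],[19,0],[21,12],[24,0],[30,17],[43,16],[48,17],[50,0]]
[[2,17],[7,7],[8,5],[19,0],[21,12],[24,0],[30,17],[43,16],[48,17],[50,0]]
[[2,17],[7,7],[8,5],[19,0],[20,7],[21,12],[24,7],[25,0],[30,17],[43,16],[48,17],[50,0]]
[[2,17],[7,7],[8,5],[19,0],[20,7],[21,12],[24,7],[25,0],[30,17],[43,16],[48,17],[50,0]]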